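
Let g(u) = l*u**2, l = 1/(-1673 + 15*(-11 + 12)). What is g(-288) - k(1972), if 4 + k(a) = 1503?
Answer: -1284143/829 ≈ -1549.0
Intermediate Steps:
k(a) = 1499 (k(a) = -4 + 1503 = 1499)
l = -1/1658 (l = 1/(-1673 + 15*1) = 1/(-1673 + 15) = 1/(-1658) = -1/1658 ≈ -0.00060314)
g(u) = -u**2/1658
g(-288) - k(1972) = -1/1658*(-288)**2 - 1*1499 = -1/1658*82944 - 1499 = -41472/829 - 1499 = -1284143/829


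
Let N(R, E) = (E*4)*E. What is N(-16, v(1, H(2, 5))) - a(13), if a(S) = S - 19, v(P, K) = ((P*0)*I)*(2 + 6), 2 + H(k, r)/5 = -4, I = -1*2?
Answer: 6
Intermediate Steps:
I = -2
H(k, r) = -30 (H(k, r) = -10 + 5*(-4) = -10 - 20 = -30)
v(P, K) = 0 (v(P, K) = ((P*0)*(-2))*(2 + 6) = (0*(-2))*8 = 0*8 = 0)
a(S) = -19 + S
N(R, E) = 4*E**2 (N(R, E) = (4*E)*E = 4*E**2)
N(-16, v(1, H(2, 5))) - a(13) = 4*0**2 - (-19 + 13) = 4*0 - 1*(-6) = 0 + 6 = 6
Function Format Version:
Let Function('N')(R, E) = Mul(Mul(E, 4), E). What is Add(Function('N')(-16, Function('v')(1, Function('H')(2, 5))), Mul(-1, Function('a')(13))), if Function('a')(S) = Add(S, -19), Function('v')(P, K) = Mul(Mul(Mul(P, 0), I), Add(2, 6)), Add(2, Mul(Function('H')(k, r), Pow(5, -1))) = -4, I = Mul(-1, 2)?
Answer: 6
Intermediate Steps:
I = -2
Function('H')(k, r) = -30 (Function('H')(k, r) = Add(-10, Mul(5, -4)) = Add(-10, -20) = -30)
Function('v')(P, K) = 0 (Function('v')(P, K) = Mul(Mul(Mul(P, 0), -2), Add(2, 6)) = Mul(Mul(0, -2), 8) = Mul(0, 8) = 0)
Function('a')(S) = Add(-19, S)
Function('N')(R, E) = Mul(4, Pow(E, 2)) (Function('N')(R, E) = Mul(Mul(4, E), E) = Mul(4, Pow(E, 2)))
Add(Function('N')(-16, Function('v')(1, Function('H')(2, 5))), Mul(-1, Function('a')(13))) = Add(Mul(4, Pow(0, 2)), Mul(-1, Add(-19, 13))) = Add(Mul(4, 0), Mul(-1, -6)) = Add(0, 6) = 6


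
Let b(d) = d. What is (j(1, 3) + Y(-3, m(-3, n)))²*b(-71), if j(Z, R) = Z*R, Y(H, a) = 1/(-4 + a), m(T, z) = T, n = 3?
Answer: -28400/49 ≈ -579.59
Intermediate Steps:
j(Z, R) = R*Z
(j(1, 3) + Y(-3, m(-3, n)))²*b(-71) = (3*1 + 1/(-4 - 3))²*(-71) = (3 + 1/(-7))²*(-71) = (3 - ⅐)²*(-71) = (20/7)²*(-71) = (400/49)*(-71) = -28400/49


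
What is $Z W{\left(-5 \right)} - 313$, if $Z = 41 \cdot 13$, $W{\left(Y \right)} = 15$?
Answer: $7682$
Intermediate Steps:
$Z = 533$
$Z W{\left(-5 \right)} - 313 = 533 \cdot 15 - 313 = 7995 - 313 = 7682$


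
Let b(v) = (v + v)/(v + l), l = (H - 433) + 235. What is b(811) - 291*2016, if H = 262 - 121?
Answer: -221168501/377 ≈ -5.8665e+5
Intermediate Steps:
H = 141
l = -57 (l = (141 - 433) + 235 = -292 + 235 = -57)
b(v) = 2*v/(-57 + v) (b(v) = (v + v)/(v - 57) = (2*v)/(-57 + v) = 2*v/(-57 + v))
b(811) - 291*2016 = 2*811/(-57 + 811) - 291*2016 = 2*811/754 - 586656 = 2*811*(1/754) - 586656 = 811/377 - 586656 = -221168501/377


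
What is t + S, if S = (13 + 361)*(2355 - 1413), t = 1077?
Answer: 353385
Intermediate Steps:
S = 352308 (S = 374*942 = 352308)
t + S = 1077 + 352308 = 353385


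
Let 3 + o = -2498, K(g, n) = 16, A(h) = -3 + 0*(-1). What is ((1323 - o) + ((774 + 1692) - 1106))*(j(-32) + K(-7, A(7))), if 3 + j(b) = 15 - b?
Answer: 311040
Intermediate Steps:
j(b) = 12 - b (j(b) = -3 + (15 - b) = 12 - b)
A(h) = -3 (A(h) = -3 + 0 = -3)
o = -2501 (o = -3 - 2498 = -2501)
((1323 - o) + ((774 + 1692) - 1106))*(j(-32) + K(-7, A(7))) = ((1323 - 1*(-2501)) + ((774 + 1692) - 1106))*((12 - 1*(-32)) + 16) = ((1323 + 2501) + (2466 - 1106))*((12 + 32) + 16) = (3824 + 1360)*(44 + 16) = 5184*60 = 311040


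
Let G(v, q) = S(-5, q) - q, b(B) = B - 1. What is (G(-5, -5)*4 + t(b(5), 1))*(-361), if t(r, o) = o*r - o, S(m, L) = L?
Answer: -1083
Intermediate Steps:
b(B) = -1 + B
t(r, o) = -o + o*r
G(v, q) = 0 (G(v, q) = q - q = 0)
(G(-5, -5)*4 + t(b(5), 1))*(-361) = (0*4 + 1*(-1 + (-1 + 5)))*(-361) = (0 + 1*(-1 + 4))*(-361) = (0 + 1*3)*(-361) = (0 + 3)*(-361) = 3*(-361) = -1083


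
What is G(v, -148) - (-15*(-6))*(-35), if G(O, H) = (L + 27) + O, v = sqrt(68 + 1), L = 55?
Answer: 3232 + sqrt(69) ≈ 3240.3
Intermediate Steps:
v = sqrt(69) ≈ 8.3066
G(O, H) = 82 + O (G(O, H) = (55 + 27) + O = 82 + O)
G(v, -148) - (-15*(-6))*(-35) = (82 + sqrt(69)) - (-15*(-6))*(-35) = (82 + sqrt(69)) - 90*(-35) = (82 + sqrt(69)) - 1*(-3150) = (82 + sqrt(69)) + 3150 = 3232 + sqrt(69)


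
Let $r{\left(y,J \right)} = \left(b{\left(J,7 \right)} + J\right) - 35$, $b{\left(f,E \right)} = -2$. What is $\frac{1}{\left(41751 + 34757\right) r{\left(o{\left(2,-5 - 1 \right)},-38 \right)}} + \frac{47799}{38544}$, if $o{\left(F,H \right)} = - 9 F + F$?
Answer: $\frac{22856283613}{18430777200} \approx 1.2401$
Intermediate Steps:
$o{\left(F,H \right)} = - 8 F$
$r{\left(y,J \right)} = -37 + J$ ($r{\left(y,J \right)} = \left(-2 + J\right) - 35 = -37 + J$)
$\frac{1}{\left(41751 + 34757\right) r{\left(o{\left(2,-5 - 1 \right)},-38 \right)}} + \frac{47799}{38544} = \frac{1}{\left(41751 + 34757\right) \left(-37 - 38\right)} + \frac{47799}{38544} = \frac{1}{76508 \left(-75\right)} + 47799 \cdot \frac{1}{38544} = \frac{1}{76508} \left(- \frac{1}{75}\right) + \frac{15933}{12848} = - \frac{1}{5738100} + \frac{15933}{12848} = \frac{22856283613}{18430777200}$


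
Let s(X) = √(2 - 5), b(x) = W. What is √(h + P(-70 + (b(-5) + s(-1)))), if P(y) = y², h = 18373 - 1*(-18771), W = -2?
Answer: √(42325 - 144*I*√3) ≈ 205.73 - 0.6062*I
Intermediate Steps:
b(x) = -2
s(X) = I*√3 (s(X) = √(-3) = I*√3)
h = 37144 (h = 18373 + 18771 = 37144)
√(h + P(-70 + (b(-5) + s(-1)))) = √(37144 + (-70 + (-2 + I*√3))²) = √(37144 + (-72 + I*√3)²)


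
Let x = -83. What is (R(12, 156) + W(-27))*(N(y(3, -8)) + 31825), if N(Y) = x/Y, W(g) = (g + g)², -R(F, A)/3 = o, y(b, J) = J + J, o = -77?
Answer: 1602713601/16 ≈ 1.0017e+8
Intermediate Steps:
y(b, J) = 2*J
R(F, A) = 231 (R(F, A) = -3*(-77) = 231)
W(g) = 4*g² (W(g) = (2*g)² = 4*g²)
N(Y) = -83/Y
(R(12, 156) + W(-27))*(N(y(3, -8)) + 31825) = (231 + 4*(-27)²)*(-83/(2*(-8)) + 31825) = (231 + 4*729)*(-83/(-16) + 31825) = (231 + 2916)*(-83*(-1/16) + 31825) = 3147*(83/16 + 31825) = 3147*(509283/16) = 1602713601/16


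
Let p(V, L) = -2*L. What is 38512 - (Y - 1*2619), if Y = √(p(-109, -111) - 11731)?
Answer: 41131 - I*√11509 ≈ 41131.0 - 107.28*I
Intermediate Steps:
Y = I*√11509 (Y = √(-2*(-111) - 11731) = √(222 - 11731) = √(-11509) = I*√11509 ≈ 107.28*I)
38512 - (Y - 1*2619) = 38512 - (I*√11509 - 1*2619) = 38512 - (I*√11509 - 2619) = 38512 - (-2619 + I*√11509) = 38512 + (2619 - I*√11509) = 41131 - I*√11509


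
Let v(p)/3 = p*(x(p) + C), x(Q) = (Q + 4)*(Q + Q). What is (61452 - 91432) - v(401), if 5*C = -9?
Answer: -1953871223/5 ≈ -3.9077e+8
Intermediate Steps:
C = -9/5 (C = (⅕)*(-9) = -9/5 ≈ -1.8000)
x(Q) = 2*Q*(4 + Q) (x(Q) = (4 + Q)*(2*Q) = 2*Q*(4 + Q))
v(p) = 3*p*(-9/5 + 2*p*(4 + p)) (v(p) = 3*(p*(2*p*(4 + p) - 9/5)) = 3*(p*(-9/5 + 2*p*(4 + p))) = 3*p*(-9/5 + 2*p*(4 + p)))
(61452 - 91432) - v(401) = (61452 - 91432) - 3*401*(-9 + 10*401*(4 + 401))/5 = -29980 - 3*401*(-9 + 10*401*405)/5 = -29980 - 3*401*(-9 + 1624050)/5 = -29980 - 3*401*1624041/5 = -29980 - 1*1953721323/5 = -29980 - 1953721323/5 = -1953871223/5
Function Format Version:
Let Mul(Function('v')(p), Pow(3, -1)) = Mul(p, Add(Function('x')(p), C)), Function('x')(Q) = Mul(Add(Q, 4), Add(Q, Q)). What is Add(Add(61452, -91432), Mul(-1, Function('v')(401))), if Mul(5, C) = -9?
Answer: Rational(-1953871223, 5) ≈ -3.9077e+8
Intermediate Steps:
C = Rational(-9, 5) (C = Mul(Rational(1, 5), -9) = Rational(-9, 5) ≈ -1.8000)
Function('x')(Q) = Mul(2, Q, Add(4, Q)) (Function('x')(Q) = Mul(Add(4, Q), Mul(2, Q)) = Mul(2, Q, Add(4, Q)))
Function('v')(p) = Mul(3, p, Add(Rational(-9, 5), Mul(2, p, Add(4, p)))) (Function('v')(p) = Mul(3, Mul(p, Add(Mul(2, p, Add(4, p)), Rational(-9, 5)))) = Mul(3, Mul(p, Add(Rational(-9, 5), Mul(2, p, Add(4, p))))) = Mul(3, p, Add(Rational(-9, 5), Mul(2, p, Add(4, p)))))
Add(Add(61452, -91432), Mul(-1, Function('v')(401))) = Add(Add(61452, -91432), Mul(-1, Mul(Rational(3, 5), 401, Add(-9, Mul(10, 401, Add(4, 401)))))) = Add(-29980, Mul(-1, Mul(Rational(3, 5), 401, Add(-9, Mul(10, 401, 405))))) = Add(-29980, Mul(-1, Mul(Rational(3, 5), 401, Add(-9, 1624050)))) = Add(-29980, Mul(-1, Mul(Rational(3, 5), 401, 1624041))) = Add(-29980, Mul(-1, Rational(1953721323, 5))) = Add(-29980, Rational(-1953721323, 5)) = Rational(-1953871223, 5)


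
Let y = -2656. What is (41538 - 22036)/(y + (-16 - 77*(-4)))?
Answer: -9751/1182 ≈ -8.2496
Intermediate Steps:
(41538 - 22036)/(y + (-16 - 77*(-4))) = (41538 - 22036)/(-2656 + (-16 - 77*(-4))) = 19502/(-2656 + (-16 + 308)) = 19502/(-2656 + 292) = 19502/(-2364) = 19502*(-1/2364) = -9751/1182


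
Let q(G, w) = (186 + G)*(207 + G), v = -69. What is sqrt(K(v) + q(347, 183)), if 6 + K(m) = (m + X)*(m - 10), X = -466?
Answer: sqrt(337541) ≈ 580.98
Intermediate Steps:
K(m) = -6 + (-466 + m)*(-10 + m) (K(m) = -6 + (m - 466)*(m - 10) = -6 + (-466 + m)*(-10 + m))
sqrt(K(v) + q(347, 183)) = sqrt((4654 + (-69)**2 - 476*(-69)) + (38502 + 347**2 + 393*347)) = sqrt((4654 + 4761 + 32844) + (38502 + 120409 + 136371)) = sqrt(42259 + 295282) = sqrt(337541)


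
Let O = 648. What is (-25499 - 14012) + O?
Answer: -38863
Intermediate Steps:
(-25499 - 14012) + O = (-25499 - 14012) + 648 = -39511 + 648 = -38863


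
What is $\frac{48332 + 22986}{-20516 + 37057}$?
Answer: $\frac{71318}{16541} \approx 4.3116$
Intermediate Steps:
$\frac{48332 + 22986}{-20516 + 37057} = \frac{71318}{16541}$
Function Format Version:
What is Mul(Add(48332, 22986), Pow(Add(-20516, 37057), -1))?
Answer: Rational(71318, 16541) ≈ 4.3116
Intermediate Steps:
Mul(Add(48332, 22986), Pow(Add(-20516, 37057), -1)) = Mul(71318, Pow(16541, -1)) = Mul(71318, Rational(1, 16541)) = Rational(71318, 16541)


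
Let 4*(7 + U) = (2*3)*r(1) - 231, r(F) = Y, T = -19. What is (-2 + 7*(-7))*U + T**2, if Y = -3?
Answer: 15571/4 ≈ 3892.8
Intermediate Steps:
r(F) = -3
U = -277/4 (U = -7 + ((2*3)*(-3) - 231)/4 = -7 + (6*(-3) - 231)/4 = -7 + (-18 - 231)/4 = -7 + (1/4)*(-249) = -7 - 249/4 = -277/4 ≈ -69.250)
(-2 + 7*(-7))*U + T**2 = (-2 + 7*(-7))*(-277/4) + (-19)**2 = (-2 - 49)*(-277/4) + 361 = -51*(-277/4) + 361 = 14127/4 + 361 = 15571/4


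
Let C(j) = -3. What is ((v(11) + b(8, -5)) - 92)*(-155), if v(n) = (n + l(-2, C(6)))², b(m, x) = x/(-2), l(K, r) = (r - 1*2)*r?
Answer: -181815/2 ≈ -90908.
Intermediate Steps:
l(K, r) = r*(-2 + r) (l(K, r) = (r - 2)*r = (-2 + r)*r = r*(-2 + r))
b(m, x) = -x/2 (b(m, x) = x*(-½) = -x/2)
v(n) = (15 + n)² (v(n) = (n - 3*(-2 - 3))² = (n - 3*(-5))² = (n + 15)² = (15 + n)²)
((v(11) + b(8, -5)) - 92)*(-155) = (((15 + 11)² - ½*(-5)) - 92)*(-155) = ((26² + 5/2) - 92)*(-155) = ((676 + 5/2) - 92)*(-155) = (1357/2 - 92)*(-155) = (1173/2)*(-155) = -181815/2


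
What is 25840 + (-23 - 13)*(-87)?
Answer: 28972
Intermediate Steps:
25840 + (-23 - 13)*(-87) = 25840 - 36*(-87) = 25840 + 3132 = 28972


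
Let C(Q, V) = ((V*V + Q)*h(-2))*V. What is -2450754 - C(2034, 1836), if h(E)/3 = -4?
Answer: 74309943006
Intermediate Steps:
h(E) = -12 (h(E) = 3*(-4) = -12)
C(Q, V) = V*(-12*Q - 12*V**2) (C(Q, V) = ((V*V + Q)*(-12))*V = ((V**2 + Q)*(-12))*V = ((Q + V**2)*(-12))*V = (-12*Q - 12*V**2)*V = V*(-12*Q - 12*V**2))
-2450754 - C(2034, 1836) = -2450754 - (-12)*1836*(2034 + 1836**2) = -2450754 - (-12)*1836*(2034 + 3370896) = -2450754 - (-12)*1836*3372930 = -2450754 - 1*(-74312393760) = -2450754 + 74312393760 = 74309943006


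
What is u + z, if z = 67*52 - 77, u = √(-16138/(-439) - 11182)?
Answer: 3407 + 6*I*√59664490/439 ≈ 3407.0 + 105.57*I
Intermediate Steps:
u = 6*I*√59664490/439 (u = √(-16138*(-1/439) - 11182) = √(16138/439 - 11182) = √(-4892760/439) = 6*I*√59664490/439 ≈ 105.57*I)
z = 3407 (z = 3484 - 77 = 3407)
u + z = 6*I*√59664490/439 + 3407 = 3407 + 6*I*√59664490/439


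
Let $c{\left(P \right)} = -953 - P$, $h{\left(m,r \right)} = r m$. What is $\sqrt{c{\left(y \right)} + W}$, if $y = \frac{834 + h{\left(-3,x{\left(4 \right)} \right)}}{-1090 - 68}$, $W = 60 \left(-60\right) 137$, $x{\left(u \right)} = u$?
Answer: $\frac{8 i \sqrt{287604354}}{193} \approx 702.96 i$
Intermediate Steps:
$h{\left(m,r \right)} = m r$
$W = -493200$ ($W = \left(-3600\right) 137 = -493200$)
$y = - \frac{137}{193}$ ($y = \frac{834 - 12}{-1090 - 68} = \frac{834 - 12}{-1158} = 822 \left(- \frac{1}{1158}\right) = - \frac{137}{193} \approx -0.70984$)
$\sqrt{c{\left(y \right)} + W} = \sqrt{\left(-953 - - \frac{137}{193}\right) - 493200} = \sqrt{\left(-953 + \frac{137}{193}\right) - 493200} = \sqrt{- \frac{183792}{193} - 493200} = \sqrt{- \frac{95371392}{193}} = \frac{8 i \sqrt{287604354}}{193}$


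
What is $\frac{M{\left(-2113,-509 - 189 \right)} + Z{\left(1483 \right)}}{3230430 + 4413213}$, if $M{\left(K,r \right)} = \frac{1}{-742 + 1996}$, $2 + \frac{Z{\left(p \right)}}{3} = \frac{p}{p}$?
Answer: $- \frac{3761}{9585128322} \approx -3.9238 \cdot 10^{-7}$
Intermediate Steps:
$Z{\left(p \right)} = -3$ ($Z{\left(p \right)} = -6 + 3 \frac{p}{p} = -6 + 3 \cdot 1 = -6 + 3 = -3$)
$M{\left(K,r \right)} = \frac{1}{1254}$
$\frac{M{\left(-2113,-509 - 189 \right)} + Z{\left(1483 \right)}}{3230430 + 4413213} = \frac{\frac{1}{1254} - 3}{3230430 + 4413213} = - \frac{3761}{1254 \cdot 7643643} = \left(- \frac{3761}{1254}\right) \frac{1}{7643643} = - \frac{3761}{9585128322}$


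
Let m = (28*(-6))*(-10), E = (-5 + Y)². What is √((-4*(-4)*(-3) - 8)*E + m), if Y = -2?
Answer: 2*I*√266 ≈ 32.619*I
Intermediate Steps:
E = 49 (E = (-5 - 2)² = (-7)² = 49)
m = 1680 (m = -168*(-10) = 1680)
√((-4*(-4)*(-3) - 8)*E + m) = √((-4*(-4)*(-3) - 8)*49 + 1680) = √((16*(-3) - 8)*49 + 1680) = √((-48 - 8)*49 + 1680) = √(-56*49 + 1680) = √(-2744 + 1680) = √(-1064) = 2*I*√266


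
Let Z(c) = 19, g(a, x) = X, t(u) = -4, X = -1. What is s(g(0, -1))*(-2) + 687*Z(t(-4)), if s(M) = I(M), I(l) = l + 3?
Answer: 13049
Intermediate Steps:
I(l) = 3 + l
g(a, x) = -1
s(M) = 3 + M
s(g(0, -1))*(-2) + 687*Z(t(-4)) = (3 - 1)*(-2) + 687*19 = 2*(-2) + 13053 = -4 + 13053 = 13049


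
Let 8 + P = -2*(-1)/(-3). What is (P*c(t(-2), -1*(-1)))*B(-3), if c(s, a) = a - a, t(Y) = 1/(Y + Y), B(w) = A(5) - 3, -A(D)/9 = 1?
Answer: 0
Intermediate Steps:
A(D) = -9 (A(D) = -9*1 = -9)
B(w) = -12 (B(w) = -9 - 3 = -12)
t(Y) = 1/(2*Y)
P = -26/3 (P = -8 - 2*(-1)/(-3) = -8 + 2*(-⅓) = -8 - ⅔ = -26/3 ≈ -8.6667)
c(s, a) = 0
(P*c(t(-2), -1*(-1)))*B(-3) = -26/3*0*(-12) = 0*(-12) = 0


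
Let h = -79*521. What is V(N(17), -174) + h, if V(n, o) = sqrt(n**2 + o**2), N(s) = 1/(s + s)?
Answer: -41159 + sqrt(34999057)/34 ≈ -40985.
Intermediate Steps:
N(s) = 1/(2*s)
h = -41159
V(N(17), -174) + h = sqrt(((1/2)/17)**2 + (-174)**2) - 41159 = sqrt(((1/2)*(1/17))**2 + 30276) - 41159 = sqrt((1/34)**2 + 30276) - 41159 = sqrt(1/1156 + 30276) - 41159 = sqrt(34999057/1156) - 41159 = sqrt(34999057)/34 - 41159 = -41159 + sqrt(34999057)/34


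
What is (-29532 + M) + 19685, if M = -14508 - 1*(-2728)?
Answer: -21627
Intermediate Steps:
M = -11780 (M = -14508 + 2728 = -11780)
(-29532 + M) + 19685 = (-29532 - 11780) + 19685 = -41312 + 19685 = -21627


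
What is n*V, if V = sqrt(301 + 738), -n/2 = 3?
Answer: -6*sqrt(1039) ≈ -193.40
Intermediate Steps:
n = -6 (n = -2*3 = -6)
V = sqrt(1039) ≈ 32.234
n*V = -6*sqrt(1039)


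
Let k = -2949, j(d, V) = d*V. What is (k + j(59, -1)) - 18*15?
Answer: -3278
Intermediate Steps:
j(d, V) = V*d
(k + j(59, -1)) - 18*15 = (-2949 - 1*59) - 18*15 = (-2949 - 59) - 270 = -3008 - 270 = -3278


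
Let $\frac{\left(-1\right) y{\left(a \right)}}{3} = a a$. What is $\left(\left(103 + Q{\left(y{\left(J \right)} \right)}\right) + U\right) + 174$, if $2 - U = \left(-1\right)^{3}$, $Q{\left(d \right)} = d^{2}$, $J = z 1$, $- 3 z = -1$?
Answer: $\frac{2521}{9} \approx 280.11$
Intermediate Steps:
$z = \frac{1}{3}$ ($z = \left(- \frac{1}{3}\right) \left(-1\right) = \frac{1}{3} \approx 0.33333$)
$J = \frac{1}{3}$ ($J = \frac{1}{3} \cdot 1 = \frac{1}{3} \approx 0.33333$)
$y{\left(a \right)} = - 3 a^{2}$ ($y{\left(a \right)} = - 3 a a = - 3 a^{2}$)
$U = 3$ ($U = 2 - \left(-1\right)^{3} = 2 - -1 = 2 + 1 = 3$)
$\left(\left(103 + Q{\left(y{\left(J \right)} \right)}\right) + U\right) + 174 = \left(\left(103 + \left(- \frac{3}{9}\right)^{2}\right) + 3\right) + 174 = \left(\left(103 + \left(\left(-3\right) \frac{1}{9}\right)^{2}\right) + 3\right) + 174 = \left(\left(103 + \left(- \frac{1}{3}\right)^{2}\right) + 3\right) + 174 = \left(\left(103 + \frac{1}{9}\right) + 3\right) + 174 = \left(\frac{928}{9} + 3\right) + 174 = \frac{955}{9} + 174 = \frac{2521}{9}$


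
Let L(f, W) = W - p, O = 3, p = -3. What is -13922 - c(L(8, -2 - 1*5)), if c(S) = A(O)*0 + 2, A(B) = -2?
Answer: -13924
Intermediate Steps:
L(f, W) = 3 + W (L(f, W) = W - 1*(-3) = W + 3 = 3 + W)
c(S) = 2 (c(S) = -2*0 + 2 = 0 + 2 = 2)
-13922 - c(L(8, -2 - 1*5)) = -13922 - 1*2 = -13922 - 2 = -13924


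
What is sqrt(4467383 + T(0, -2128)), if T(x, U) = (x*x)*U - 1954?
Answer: sqrt(4465429) ≈ 2113.2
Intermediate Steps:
T(x, U) = -1954 + U*x**2 (T(x, U) = x**2*U - 1954 = U*x**2 - 1954 = -1954 + U*x**2)
sqrt(4467383 + T(0, -2128)) = sqrt(4467383 + (-1954 - 2128*0**2)) = sqrt(4467383 + (-1954 - 2128*0)) = sqrt(4467383 + (-1954 + 0)) = sqrt(4467383 - 1954) = sqrt(4465429)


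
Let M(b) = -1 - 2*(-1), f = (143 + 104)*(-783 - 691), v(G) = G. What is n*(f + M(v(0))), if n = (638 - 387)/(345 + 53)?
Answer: -91383327/398 ≈ -2.2961e+5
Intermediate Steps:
n = 251/398 ≈ 0.63065
f = -364078 (f = 247*(-1474) = -364078)
M(b) = 1 (M(b) = -1 + 2 = 1)
n*(f + M(v(0))) = 251*(-364078 + 1)/398 = (251/398)*(-364077) = -91383327/398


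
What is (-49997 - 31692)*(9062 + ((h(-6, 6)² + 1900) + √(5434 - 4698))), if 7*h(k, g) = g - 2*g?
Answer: -43881206886/49 - 326756*√46 ≈ -8.9775e+8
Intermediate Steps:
h(k, g) = -g/7 (h(k, g) = (g - 2*g)/7 = (-g)/7 = -g/7)
(-49997 - 31692)*(9062 + ((h(-6, 6)² + 1900) + √(5434 - 4698))) = (-49997 - 31692)*(9062 + (((-⅐*6)² + 1900) + √(5434 - 4698))) = -81689*(9062 + (((-6/7)² + 1900) + √736)) = -81689*(9062 + ((36/49 + 1900) + 4*√46)) = -81689*(9062 + (93136/49 + 4*√46)) = -81689*(537174/49 + 4*√46) = -43881206886/49 - 326756*√46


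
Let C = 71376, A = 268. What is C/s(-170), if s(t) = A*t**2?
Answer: 4461/484075 ≈ 0.0092155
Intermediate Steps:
s(t) = 268*t**2
C/s(-170) = 71376/((268*(-170)**2)) = 71376/((268*28900)) = 71376/7745200 = 71376*(1/7745200) = 4461/484075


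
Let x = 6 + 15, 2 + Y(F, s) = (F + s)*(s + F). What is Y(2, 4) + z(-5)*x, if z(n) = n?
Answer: -71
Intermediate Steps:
Y(F, s) = -2 + (F + s)² (Y(F, s) = -2 + (F + s)*(s + F) = -2 + (F + s)*(F + s) = -2 + (F + s)²)
x = 21
Y(2, 4) + z(-5)*x = (-2 + (2 + 4)²) - 5*21 = (-2 + 6²) - 105 = (-2 + 36) - 105 = 34 - 105 = -71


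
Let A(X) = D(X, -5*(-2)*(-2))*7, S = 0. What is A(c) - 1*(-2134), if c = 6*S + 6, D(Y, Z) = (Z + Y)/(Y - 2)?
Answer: 4219/2 ≈ 2109.5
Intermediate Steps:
D(Y, Z) = (Y + Z)/(-2 + Y)
c = 6 (c = 6*0 + 6 = 0 + 6 = 6)
A(X) = 7*(-20 + X)/(-2 + X) (A(X) = ((X - 5*(-2)*(-2))/(-2 + X))*7 = ((X + 10*(-2))/(-2 + X))*7 = ((X - 20)/(-2 + X))*7 = ((-20 + X)/(-2 + X))*7 = 7*(-20 + X)/(-2 + X))
A(c) - 1*(-2134) = 7*(-20 + 6)/(-2 + 6) - 1*(-2134) = 7*(-14)/4 + 2134 = 7*(¼)*(-14) + 2134 = -49/2 + 2134 = 4219/2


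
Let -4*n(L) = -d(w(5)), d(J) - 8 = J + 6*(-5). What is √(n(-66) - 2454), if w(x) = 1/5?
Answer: I*√245945/10 ≈ 49.593*I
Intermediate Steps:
w(x) = ⅕
d(J) = -22 + J (d(J) = 8 + (J + 6*(-5)) = 8 + (J - 30) = 8 + (-30 + J) = -22 + J)
n(L) = -109/20 (n(L) = -(-1)*(-22 + ⅕)/4 = -(-1)*(-109)/(4*5) = -¼*109/5 = -109/20)
√(n(-66) - 2454) = √(-109/20 - 2454) = √(-49189/20) = I*√245945/10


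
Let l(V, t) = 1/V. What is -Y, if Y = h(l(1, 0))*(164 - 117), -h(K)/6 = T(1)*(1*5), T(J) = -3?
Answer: -4230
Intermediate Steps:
h(K) = 90 (h(K) = -(-18)*1*5 = -(-18)*5 = -6*(-15) = 90)
Y = 4230 (Y = 90*(164 - 117) = 90*47 = 4230)
-Y = -1*4230 = -4230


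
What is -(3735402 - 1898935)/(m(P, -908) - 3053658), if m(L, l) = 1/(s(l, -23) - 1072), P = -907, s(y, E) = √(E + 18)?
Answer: 6444585429116954678/10715988829811880949 - 1836467*I*√5/10715988829811880949 ≈ 0.6014 - 3.8321e-13*I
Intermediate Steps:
s(y, E) = √(18 + E)
m(L, l) = 1/(-1072 + I*√5) (m(L, l) = 1/(√(18 - 23) - 1072) = 1/(√(-5) - 1072) = 1/(I*√5 - 1072) = 1/(-1072 + I*√5))
-(3735402 - 1898935)/(m(P, -908) - 3053658) = -(3735402 - 1898935)/((-1072/1149189 - I*√5/1149189) - 3053658) = -1836467/(-3509230184434/1149189 - I*√5/1149189)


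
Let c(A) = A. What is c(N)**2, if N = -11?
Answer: 121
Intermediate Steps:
c(N)**2 = (-11)**2 = 121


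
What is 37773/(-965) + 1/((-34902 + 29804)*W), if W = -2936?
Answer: -565375988779/14443857520 ≈ -39.143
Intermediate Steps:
37773/(-965) + 1/((-34902 + 29804)*W) = 37773/(-965) + 1/((-34902 + 29804)*(-2936)) = 37773*(-1/965) - 1/2936/(-5098) = -37773/965 - 1/5098*(-1/2936) = -37773/965 + 1/14967728 = -565375988779/14443857520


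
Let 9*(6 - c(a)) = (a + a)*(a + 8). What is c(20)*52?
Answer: -55432/9 ≈ -6159.1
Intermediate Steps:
c(a) = 6 - 2*a*(8 + a)/9 (c(a) = 6 - (a + a)*(a + 8)/9 = 6 - 2*a*(8 + a)/9)
c(20)*52 = (6 - 16/9*20 - 2/9*20²)*52 = (6 - 320/9 - 2/9*400)*52 = (6 - 320/9 - 800/9)*52 = -1066/9*52 = -55432/9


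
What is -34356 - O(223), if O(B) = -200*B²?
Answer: 9911444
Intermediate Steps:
-34356 - O(223) = -34356 - (-200)*223² = -34356 - (-200)*49729 = -34356 - 1*(-9945800) = -34356 + 9945800 = 9911444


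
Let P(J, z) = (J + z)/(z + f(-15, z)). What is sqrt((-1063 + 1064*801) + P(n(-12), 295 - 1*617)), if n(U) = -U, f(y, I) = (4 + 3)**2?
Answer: sqrt(63439243959)/273 ≈ 922.61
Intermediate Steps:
f(y, I) = 49 (f(y, I) = 7**2 = 49)
P(J, z) = (J + z)/(49 + z) (P(J, z) = (J + z)/(z + 49) = (J + z)/(49 + z))
sqrt((-1063 + 1064*801) + P(n(-12), 295 - 1*617)) = sqrt((-1063 + 1064*801) + (-1*(-12) + (295 - 1*617))/(49 + (295 - 1*617))) = sqrt((-1063 + 852264) + (12 + (295 - 617))/(49 + (295 - 617))) = sqrt(851201 + (12 - 322)/(49 - 322)) = sqrt(851201 - 310/(-273)) = sqrt(851201 - 1/273*(-310)) = sqrt(851201 + 310/273) = sqrt(232378183/273) = sqrt(63439243959)/273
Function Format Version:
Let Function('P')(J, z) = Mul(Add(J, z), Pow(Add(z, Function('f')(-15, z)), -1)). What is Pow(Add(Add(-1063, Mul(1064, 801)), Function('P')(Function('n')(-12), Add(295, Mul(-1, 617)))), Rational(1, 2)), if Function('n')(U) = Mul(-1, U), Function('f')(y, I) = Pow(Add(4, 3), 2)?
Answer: Mul(Rational(1, 273), Pow(63439243959, Rational(1, 2))) ≈ 922.61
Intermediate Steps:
Function('f')(y, I) = 49 (Function('f')(y, I) = Pow(7, 2) = 49)
Function('P')(J, z) = Mul(Pow(Add(49, z), -1), Add(J, z)) (Function('P')(J, z) = Mul(Add(J, z), Pow(Add(z, 49), -1)) = Mul(Add(J, z), Pow(Add(49, z), -1)) = Mul(Pow(Add(49, z), -1), Add(J, z)))
Pow(Add(Add(-1063, Mul(1064, 801)), Function('P')(Function('n')(-12), Add(295, Mul(-1, 617)))), Rational(1, 2)) = Pow(Add(Add(-1063, Mul(1064, 801)), Mul(Pow(Add(49, Add(295, Mul(-1, 617))), -1), Add(Mul(-1, -12), Add(295, Mul(-1, 617))))), Rational(1, 2)) = Pow(Add(Add(-1063, 852264), Mul(Pow(Add(49, Add(295, -617)), -1), Add(12, Add(295, -617)))), Rational(1, 2)) = Pow(Add(851201, Mul(Pow(Add(49, -322), -1), Add(12, -322))), Rational(1, 2)) = Pow(Add(851201, Mul(Pow(-273, -1), -310)), Rational(1, 2)) = Pow(Add(851201, Mul(Rational(-1, 273), -310)), Rational(1, 2)) = Pow(Add(851201, Rational(310, 273)), Rational(1, 2)) = Pow(Rational(232378183, 273), Rational(1, 2)) = Mul(Rational(1, 273), Pow(63439243959, Rational(1, 2)))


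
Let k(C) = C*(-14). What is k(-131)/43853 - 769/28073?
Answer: 17762925/1231085269 ≈ 0.014429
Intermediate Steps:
k(C) = -14*C
k(-131)/43853 - 769/28073 = -14*(-131)/43853 - 769/28073 = 1834*(1/43853) - 769*1/28073 = 1834/43853 - 769/28073 = 17762925/1231085269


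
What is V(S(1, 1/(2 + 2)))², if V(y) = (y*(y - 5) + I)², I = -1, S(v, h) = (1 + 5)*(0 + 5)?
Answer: 314722122001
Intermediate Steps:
S(v, h) = 30 (S(v, h) = 6*5 = 30)
V(y) = (-1 + y*(-5 + y))² (V(y) = (y*(y - 5) - 1)² = (y*(-5 + y) - 1)² = (-1 + y*(-5 + y))²)
V(S(1, 1/(2 + 2)))² = ((1 - 1*30² + 5*30)²)² = ((1 - 1*900 + 150)²)² = ((1 - 900 + 150)²)² = ((-749)²)² = 561001² = 314722122001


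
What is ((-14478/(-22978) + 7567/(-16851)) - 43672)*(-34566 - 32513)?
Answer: 567147169181621278/193601139 ≈ 2.9295e+9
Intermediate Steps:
((-14478/(-22978) + 7567/(-16851)) - 43672)*(-34566 - 32513) = ((-14478*(-1/22978) + 7567*(-1/16851)) - 43672)*(-67079) = ((7239/11489 - 7567/16851) - 43672)*(-67079) = (35047126/193601139 - 43672)*(-67079) = -8454913895282/193601139*(-67079) = 567147169181621278/193601139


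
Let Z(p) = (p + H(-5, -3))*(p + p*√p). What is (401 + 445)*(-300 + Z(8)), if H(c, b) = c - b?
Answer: -213192 + 81216*√2 ≈ -98335.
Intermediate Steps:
Z(p) = (-2 + p)*(p + p^(3/2)) (Z(p) = (p + (-5 - 1*(-3)))*(p + p*√p) = (p + (-5 + 3))*(p + p^(3/2)) = (p - 2)*(p + p^(3/2)) = (-2 + p)*(p + p^(3/2)))
(401 + 445)*(-300 + Z(8)) = (401 + 445)*(-300 + (8² + 8^(5/2) - 2*8 - 32*√2)) = 846*(-300 + (64 + 128*√2 - 16 - 32*√2)) = 846*(-300 + (48 + 96*√2)) = 846*(-252 + 96*√2) = -213192 + 81216*√2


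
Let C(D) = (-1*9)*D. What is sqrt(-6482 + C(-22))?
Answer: 2*I*sqrt(1571) ≈ 79.272*I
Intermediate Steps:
C(D) = -9*D
sqrt(-6482 + C(-22)) = sqrt(-6482 - 9*(-22)) = sqrt(-6482 + 198) = sqrt(-6284) = 2*I*sqrt(1571)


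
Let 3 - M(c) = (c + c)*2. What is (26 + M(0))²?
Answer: 841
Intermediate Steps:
M(c) = 3 - 4*c (M(c) = 3 - (c + c)*2 = 3 - 2*c*2 = 3 - 4*c)
(26 + M(0))² = (26 + (3 - 4*0))² = (26 + (3 + 0))² = (26 + 3)² = 29² = 841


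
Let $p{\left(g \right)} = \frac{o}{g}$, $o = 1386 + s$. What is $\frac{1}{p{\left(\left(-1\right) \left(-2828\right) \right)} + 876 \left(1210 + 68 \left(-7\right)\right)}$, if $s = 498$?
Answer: $\frac{707}{454590159} \approx 1.5552 \cdot 10^{-6}$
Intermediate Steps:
$o = 1884$ ($o = 1386 + 498 = 1884$)
$p{\left(g \right)} = \frac{1884}{g}$
$\frac{1}{p{\left(\left(-1\right) \left(-2828\right) \right)} + 876 \left(1210 + 68 \left(-7\right)\right)} = \frac{1}{\frac{1884}{\left(-1\right) \left(-2828\right)} + 876 \left(1210 + 68 \left(-7\right)\right)} = \frac{1}{\frac{1884}{2828} + 876 \left(1210 - 476\right)} = \frac{1}{1884 \cdot \frac{1}{2828} + 876 \cdot 734} = \frac{1}{\frac{471}{707} + 642984} = \frac{1}{\frac{454590159}{707}} = \frac{707}{454590159}$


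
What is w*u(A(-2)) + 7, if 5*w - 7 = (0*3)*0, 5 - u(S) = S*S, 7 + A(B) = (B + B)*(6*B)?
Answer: -11697/5 ≈ -2339.4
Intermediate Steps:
A(B) = -7 + 12*B² (A(B) = -7 + (B + B)*(6*B) = -7 + (2*B)*(6*B) = -7 + 12*B²)
u(S) = 5 - S² (u(S) = 5 - S*S = 5 - S²)
w = 7/5 (w = 7/5 + ((0*3)*0)/5 = 7/5 + (0*0)/5 = 7/5 + (⅕)*0 = 7/5 + 0 = 7/5 ≈ 1.4000)
w*u(A(-2)) + 7 = 7*(5 - (-7 + 12*(-2)²)²)/5 + 7 = 7*(5 - (-7 + 12*4)²)/5 + 7 = 7*(5 - (-7 + 48)²)/5 + 7 = 7*(5 - 1*41²)/5 + 7 = 7*(5 - 1*1681)/5 + 7 = 7*(5 - 1681)/5 + 7 = (7/5)*(-1676) + 7 = -11732/5 + 7 = -11697/5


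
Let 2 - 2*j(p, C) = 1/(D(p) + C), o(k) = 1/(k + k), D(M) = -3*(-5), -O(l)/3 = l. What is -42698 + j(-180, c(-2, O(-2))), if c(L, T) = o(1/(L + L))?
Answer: -1110123/26 ≈ -42697.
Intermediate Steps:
O(l) = -3*l
D(M) = 15
o(k) = 1/(2*k)
c(L, T) = L (c(L, T) = 1/(2*(1/(L + L))) = 1/(2*(1/(2*L))) = 1/(2*((1/(2*L)))) = (2*L)/2 = L)
j(p, C) = 1 - 1/(2*(15 + C))
-42698 + j(-180, c(-2, O(-2))) = -42698 + (29/2 - 2)/(15 - 2) = -42698 + (25/2)/13 = -42698 + (1/13)*(25/2) = -42698 + 25/26 = -1110123/26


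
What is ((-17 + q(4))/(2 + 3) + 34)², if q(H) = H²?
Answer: 28561/25 ≈ 1142.4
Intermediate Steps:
((-17 + q(4))/(2 + 3) + 34)² = ((-17 + 4²)/(2 + 3) + 34)² = ((-17 + 16)/5 + 34)² = (-1*⅕ + 34)² = (-⅕ + 34)² = (169/5)² = 28561/25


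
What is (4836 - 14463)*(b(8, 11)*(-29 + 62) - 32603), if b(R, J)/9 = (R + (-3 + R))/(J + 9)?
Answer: 6240211773/20 ≈ 3.1201e+8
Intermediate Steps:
b(R, J) = 9*(-3 + 2*R)/(9 + J) (b(R, J) = 9*((R + (-3 + R))/(J + 9)) = 9*((-3 + 2*R)/(9 + J)) = 9*(-3 + 2*R)/(9 + J))
(4836 - 14463)*(b(8, 11)*(-29 + 62) - 32603) = (4836 - 14463)*((9*(-3 + 2*8)/(9 + 11))*(-29 + 62) - 32603) = -9627*((9*(-3 + 16)/20)*33 - 32603) = -9627*((9*(1/20)*13)*33 - 32603) = -9627*((117/20)*33 - 32603) = -9627*(3861/20 - 32603) = -9627*(-648199/20) = 6240211773/20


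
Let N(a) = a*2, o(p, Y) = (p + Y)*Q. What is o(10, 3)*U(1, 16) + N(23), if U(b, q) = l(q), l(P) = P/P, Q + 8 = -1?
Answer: -71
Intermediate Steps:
Q = -9 (Q = -8 - 1 = -9)
l(P) = 1
o(p, Y) = -9*Y - 9*p (o(p, Y) = (p + Y)*(-9) = (Y + p)*(-9) = -9*Y - 9*p)
N(a) = 2*a
U(b, q) = 1
o(10, 3)*U(1, 16) + N(23) = (-9*3 - 9*10)*1 + 2*23 = (-27 - 90)*1 + 46 = -117*1 + 46 = -117 + 46 = -71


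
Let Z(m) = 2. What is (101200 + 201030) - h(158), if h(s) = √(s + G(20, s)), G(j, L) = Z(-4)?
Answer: 302230 - 4*√10 ≈ 3.0222e+5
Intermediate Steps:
G(j, L) = 2
h(s) = √(2 + s) (h(s) = √(s + 2) = √(2 + s))
(101200 + 201030) - h(158) = (101200 + 201030) - √(2 + 158) = 302230 - √160 = 302230 - 4*√10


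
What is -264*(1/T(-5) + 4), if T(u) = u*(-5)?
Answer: -26664/25 ≈ -1066.6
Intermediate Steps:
T(u) = -5*u
-264*(1/T(-5) + 4) = -264*(1/(-5*(-5)) + 4) = -264*(1/25 + 4) = -264*101/25 = -26664/25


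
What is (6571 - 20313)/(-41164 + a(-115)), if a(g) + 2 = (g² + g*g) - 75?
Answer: 13742/14791 ≈ 0.92908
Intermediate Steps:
a(g) = -77 + 2*g² (a(g) = -2 + ((g² + g*g) - 75) = -2 + ((g² + g²) - 75) = -2 + (2*g² - 75) = -2 + (-75 + 2*g²) = -77 + 2*g²)
(6571 - 20313)/(-41164 + a(-115)) = (6571 - 20313)/(-41164 + (-77 + 2*(-115)²)) = -13742/(-41164 + (-77 + 2*13225)) = -13742/(-41164 + (-77 + 26450)) = -13742/(-41164 + 26373) = -13742/(-14791) = -13742*(-1/14791) = 13742/14791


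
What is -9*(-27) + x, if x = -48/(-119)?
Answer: 28965/119 ≈ 243.40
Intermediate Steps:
x = 48/119 (x = -48*(-1/119) = 48/119 ≈ 0.40336)
-9*(-27) + x = -9*(-27) + 48/119 = 243 + 48/119 = 28965/119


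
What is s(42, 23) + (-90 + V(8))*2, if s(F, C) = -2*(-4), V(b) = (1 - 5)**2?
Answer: -140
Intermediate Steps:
V(b) = 16 (V(b) = (-4)**2 = 16)
s(F, C) = 8
s(42, 23) + (-90 + V(8))*2 = 8 + (-90 + 16)*2 = 8 - 74*2 = 8 - 148 = -140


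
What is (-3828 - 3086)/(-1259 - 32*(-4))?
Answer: 6914/1131 ≈ 6.1132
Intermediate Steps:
(-3828 - 3086)/(-1259 - 32*(-4)) = -6914/(-1259 + 128) = -6914/(-1131) = -6914*(-1/1131) = 6914/1131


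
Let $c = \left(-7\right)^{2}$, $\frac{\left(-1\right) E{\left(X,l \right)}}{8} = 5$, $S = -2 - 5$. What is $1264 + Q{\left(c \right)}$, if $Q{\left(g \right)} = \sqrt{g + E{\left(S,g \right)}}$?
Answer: $1267$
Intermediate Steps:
$S = -7$ ($S = -2 - 5 = -7$)
$E{\left(X,l \right)} = -40$ ($E{\left(X,l \right)} = \left(-8\right) 5 = -40$)
$c = 49$
$Q{\left(g \right)} = \sqrt{-40 + g}$ ($Q{\left(g \right)} = \sqrt{g - 40} = \sqrt{-40 + g}$)
$1264 + Q{\left(c \right)} = 1264 + \sqrt{-40 + 49} = 1264 + \sqrt{9} = 1264 + 3 = 1267$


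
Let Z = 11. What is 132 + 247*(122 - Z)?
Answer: 27549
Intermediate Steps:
132 + 247*(122 - Z) = 132 + 247*(122 - 1*11) = 132 + 247*(122 - 11) = 132 + 247*111 = 132 + 27417 = 27549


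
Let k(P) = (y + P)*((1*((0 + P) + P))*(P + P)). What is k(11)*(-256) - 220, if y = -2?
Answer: -1115356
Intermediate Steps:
k(P) = 4*P**2*(-2 + P) (k(P) = (-2 + P)*((1*((0 + P) + P))*(P + P)) = (-2 + P)*((1*(P + P))*(2*P)) = (-2 + P)*((1*(2*P))*(2*P)) = (-2 + P)*((2*P)*(2*P)) = (-2 + P)*(4*P**2) = 4*P**2*(-2 + P))
k(11)*(-256) - 220 = (4*11**2*(-2 + 11))*(-256) - 220 = (4*121*9)*(-256) - 220 = 4356*(-256) - 220 = -1115136 - 220 = -1115356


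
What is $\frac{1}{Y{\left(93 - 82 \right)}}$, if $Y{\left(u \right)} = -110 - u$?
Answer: $- \frac{1}{121} \approx -0.0082645$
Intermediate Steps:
$\frac{1}{Y{\left(93 - 82 \right)}} = \frac{1}{-110 - \left(93 - 82\right)} = \frac{1}{-110 - 11} = \frac{1}{-121} = - \frac{1}{121}$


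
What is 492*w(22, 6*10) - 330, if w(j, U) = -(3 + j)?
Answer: -12630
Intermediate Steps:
w(j, U) = -3 - j
492*w(22, 6*10) - 330 = 492*(-3 - 1*22) - 330 = 492*(-3 - 22) - 330 = 492*(-25) - 330 = -12300 - 330 = -12630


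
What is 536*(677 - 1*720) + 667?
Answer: -22381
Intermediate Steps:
536*(677 - 1*720) + 667 = 536*(677 - 720) + 667 = 536*(-43) + 667 = -23048 + 667 = -22381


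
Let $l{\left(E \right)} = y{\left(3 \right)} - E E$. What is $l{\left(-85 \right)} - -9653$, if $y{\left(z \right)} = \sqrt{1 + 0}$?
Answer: $2429$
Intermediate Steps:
$y{\left(z \right)} = 1$ ($y{\left(z \right)} = \sqrt{1} = 1$)
$l{\left(E \right)} = 1 - E^{2}$ ($l{\left(E \right)} = 1 - E E = 1 - E^{2}$)
$l{\left(-85 \right)} - -9653 = \left(1 - \left(-85\right)^{2}\right) - -9653 = \left(1 - 7225\right) + 9653 = -7224 + 9653 = 2429$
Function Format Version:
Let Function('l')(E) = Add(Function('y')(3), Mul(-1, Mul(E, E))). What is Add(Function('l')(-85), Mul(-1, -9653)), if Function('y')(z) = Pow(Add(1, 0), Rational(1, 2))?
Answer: 2429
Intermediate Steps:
Function('y')(z) = 1 (Function('y')(z) = Pow(1, Rational(1, 2)) = 1)
Function('l')(E) = Add(1, Mul(-1, Pow(E, 2))) (Function('l')(E) = Add(1, Mul(-1, Mul(E, E))) = Add(1, Mul(-1, Pow(E, 2))))
Add(Function('l')(-85), Mul(-1, -9653)) = Add(Add(1, Mul(-1, Pow(-85, 2))), Mul(-1, -9653)) = Add(Add(1, Mul(-1, 7225)), 9653) = Add(Add(1, -7225), 9653) = Add(-7224, 9653) = 2429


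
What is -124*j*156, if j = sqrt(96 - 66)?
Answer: -19344*sqrt(30) ≈ -1.0595e+5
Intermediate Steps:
j = sqrt(30) ≈ 5.4772
-124*j*156 = -124*sqrt(30)*156 = -19344*sqrt(30)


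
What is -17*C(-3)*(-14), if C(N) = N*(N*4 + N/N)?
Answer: 7854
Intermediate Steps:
C(N) = N*(1 + 4*N) (C(N) = N*(4*N + 1) = N*(1 + 4*N))
-17*C(-3)*(-14) = -(-51)*(1 + 4*(-3))*(-14) = -(-51)*(1 - 12)*(-14) = -(-51)*(-11)*(-14) = -17*33*(-14) = -561*(-14) = 7854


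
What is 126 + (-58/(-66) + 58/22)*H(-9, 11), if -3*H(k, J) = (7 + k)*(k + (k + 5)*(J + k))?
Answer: 8530/99 ≈ 86.162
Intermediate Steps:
H(k, J) = -(7 + k)*(k + (5 + k)*(J + k))/3 (H(k, J) = -(7 + k)*(k + (k + 5)*(J + k))/3 = -(7 + k)*(k + (5 + k)*(J + k))/3)
126 + (-58/(-66) + 58/22)*H(-9, 11) = 126 + (-58/(-66) + 58/22)*(-14*(-9) - 35/3*11 - 13/3*(-9)² - ⅓*(-9)³ - 4*11*(-9) - ⅓*11*(-9)²) = 126 + (-58*(-1/66) + 58*(1/22))*(126 - 385/3 - 13/3*81 - ⅓*(-729) + 396 - ⅓*11*81) = 126 + (29/33 + 29/11)*(126 - 385/3 - 351 + 243 + 396 - 297) = 126 + (116/33)*(-34/3) = 126 - 3944/99 = 8530/99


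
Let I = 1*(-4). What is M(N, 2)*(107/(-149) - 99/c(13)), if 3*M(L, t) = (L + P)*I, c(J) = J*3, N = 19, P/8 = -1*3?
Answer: -126160/5811 ≈ -21.711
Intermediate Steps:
P = -24 (P = 8*(-1*3) = 8*(-3) = -24)
I = -4
c(J) = 3*J
M(L, t) = 32 - 4*L/3 (M(L, t) = ((L - 24)*(-4))/3 = ((-24 + L)*(-4))/3 = (96 - 4*L)/3 = 32 - 4*L/3)
M(N, 2)*(107/(-149) - 99/c(13)) = (32 - 4/3*19)*(107/(-149) - 99/(3*13)) = (32 - 76/3)*(107*(-1/149) - 99/39) = 20*(-107/149 - 99*1/39)/3 = 20*(-107/149 - 33/13)/3 = (20/3)*(-6308/1937) = -126160/5811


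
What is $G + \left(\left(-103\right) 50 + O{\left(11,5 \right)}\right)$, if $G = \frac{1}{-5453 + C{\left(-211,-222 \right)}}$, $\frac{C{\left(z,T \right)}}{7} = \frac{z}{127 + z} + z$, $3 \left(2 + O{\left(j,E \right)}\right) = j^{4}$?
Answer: $- \frac{67603471}{248847} \approx -271.67$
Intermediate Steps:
$O{\left(j,E \right)} = -2 + \frac{j^{4}}{3}$
$C{\left(z,T \right)} = 7 z + \frac{7 z}{127 + z}$ ($C{\left(z,T \right)} = 7 \left(\frac{z}{127 + z} + z\right) = 7 \left(z + \frac{z}{127 + z}\right) = 7 z + \frac{7 z}{127 + z}$)
$G = - \frac{12}{82949}$ ($G = \frac{1}{-5453 + 7 \left(-211\right) \frac{1}{127 - 211} \left(128 - 211\right)} = \frac{1}{-5453 + 7 \left(-211\right) \frac{1}{-84} \left(-83\right)} = \frac{1}{-5453 + 7 \left(-211\right) \left(- \frac{1}{84}\right) \left(-83\right)} = \frac{1}{-5453 - \frac{17513}{12}} = \frac{1}{- \frac{82949}{12}} = - \frac{12}{82949} \approx -0.00014467$)
$G + \left(\left(-103\right) 50 + O{\left(11,5 \right)}\right) = - \frac{12}{82949} - \left(5152 - \frac{14641}{3}\right) = - \frac{12}{82949} + \left(-5150 + \left(-2 + \frac{1}{3} \cdot 14641\right)\right) = - \frac{12}{82949} + \left(-5150 + \left(-2 + \frac{14641}{3}\right)\right) = - \frac{12}{82949} + \left(-5150 + \frac{14635}{3}\right) = - \frac{12}{82949} - \frac{815}{3} = - \frac{67603471}{248847}$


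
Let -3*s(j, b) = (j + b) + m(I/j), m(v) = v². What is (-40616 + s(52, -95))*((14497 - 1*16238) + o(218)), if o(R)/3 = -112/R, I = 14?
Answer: 5213152025191/73684 ≈ 7.0750e+7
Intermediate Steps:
o(R) = -336/R (o(R) = 3*(-112/R) = -336/R)
s(j, b) = -196/(3*j²) - b/3 - j/3 (s(j, b) = -((j + b) + (14/j)²)/3 = -((b + j) + 196/j²)/3 = -(b + j + 196/j²)/3 = -196/(3*j²) - b/3 - j/3)
(-40616 + s(52, -95))*((14497 - 1*16238) + o(218)) = (-40616 + (⅓)*(-196 + 52²*(-1*(-95) - 1*52))/52²)*((14497 - 1*16238) - 336/218) = (-40616 + (⅓)*(1/2704)*(-196 + 2704*(95 - 52)))*((14497 - 16238) - 336*1/218) = (-40616 + (⅓)*(1/2704)*(-196 + 2704*43))*(-1741 - 168/109) = (-40616 + (⅓)*(1/2704)*(-196 + 116272))*(-189937/109) = (-40616 + (⅓)*(1/2704)*116076)*(-189937/109) = (-40616 + 9673/676)*(-189937/109) = -27446743/676*(-189937/109) = 5213152025191/73684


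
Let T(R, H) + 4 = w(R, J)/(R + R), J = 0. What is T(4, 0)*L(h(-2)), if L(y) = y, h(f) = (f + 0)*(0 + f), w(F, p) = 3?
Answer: -29/2 ≈ -14.500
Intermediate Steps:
h(f) = f**2 (h(f) = f*f = f**2)
T(R, H) = -4 + 3/(2*R) (T(R, H) = -4 + 3/(R + R) = -4 + 3/((2*R)) = -4 + 3*(1/(2*R)) = -4 + 3/(2*R))
T(4, 0)*L(h(-2)) = (-4 + (3/2)/4)*(-2)**2 = (-4 + (3/2)*(1/4))*4 = (-4 + 3/8)*4 = -29/8*4 = -29/2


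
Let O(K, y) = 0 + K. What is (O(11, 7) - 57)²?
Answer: 2116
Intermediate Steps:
O(K, y) = K
(O(11, 7) - 57)² = (11 - 57)² = (-46)² = 2116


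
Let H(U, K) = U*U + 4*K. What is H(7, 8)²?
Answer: 6561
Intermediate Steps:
H(U, K) = U² + 4*K
H(7, 8)² = (7² + 4*8)² = (49 + 32)² = 81² = 6561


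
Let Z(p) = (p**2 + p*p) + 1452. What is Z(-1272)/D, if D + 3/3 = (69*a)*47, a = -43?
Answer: -323742/13945 ≈ -23.216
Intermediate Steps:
Z(p) = 1452 + 2*p**2 (Z(p) = (p**2 + p**2) + 1452 = 2*p**2 + 1452 = 1452 + 2*p**2)
D = -139450 (D = -1 + (69*(-43))*47 = -1 - 2967*47 = -1 - 139449 = -139450)
Z(-1272)/D = (1452 + 2*(-1272)**2)/(-139450) = (1452 + 2*1617984)*(-1/139450) = (1452 + 3235968)*(-1/139450) = 3237420*(-1/139450) = -323742/13945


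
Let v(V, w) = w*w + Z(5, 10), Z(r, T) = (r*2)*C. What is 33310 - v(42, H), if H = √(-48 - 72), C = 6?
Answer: 33370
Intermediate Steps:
Z(r, T) = 12*r (Z(r, T) = (r*2)*6 = (2*r)*6 = 12*r)
H = 2*I*√30 (H = √(-120) = 2*I*√30 ≈ 10.954*I)
v(V, w) = 60 + w² (v(V, w) = w*w + 12*5 = w² + 60 = 60 + w²)
33310 - v(42, H) = 33310 - (60 + (2*I*√30)²) = 33310 - (60 - 120) = 33310 - 1*(-60) = 33310 + 60 = 33370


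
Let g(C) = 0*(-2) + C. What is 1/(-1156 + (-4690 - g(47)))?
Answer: -1/5893 ≈ -0.00016969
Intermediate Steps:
g(C) = C (g(C) = 0 + C = C)
1/(-1156 + (-4690 - g(47))) = 1/(-1156 + (-4690 - 1*47)) = 1/(-1156 + (-4690 - 47)) = 1/(-1156 - 4737) = 1/(-5893) = -1/5893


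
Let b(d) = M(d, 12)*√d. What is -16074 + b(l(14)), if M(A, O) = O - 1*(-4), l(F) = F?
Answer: -16074 + 16*√14 ≈ -16014.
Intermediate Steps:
M(A, O) = 4 + O (M(A, O) = O + 4 = 4 + O)
b(d) = 16*√d (b(d) = (4 + 12)*√d = 16*√d)
-16074 + b(l(14)) = -16074 + 16*√14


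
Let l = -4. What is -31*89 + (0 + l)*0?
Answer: -2759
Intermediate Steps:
-31*89 + (0 + l)*0 = -31*89 + (0 - 4)*0 = -2759 - 4*0 = -2759 + 0 = -2759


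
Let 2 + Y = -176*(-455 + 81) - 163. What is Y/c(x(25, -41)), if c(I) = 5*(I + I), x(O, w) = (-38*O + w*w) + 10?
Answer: 65659/7410 ≈ 8.8609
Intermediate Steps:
x(O, w) = 10 + w² - 38*O (x(O, w) = (-38*O + w²) + 10 = (w² - 38*O) + 10 = 10 + w² - 38*O)
c(I) = 10*I (c(I) = 5*(2*I) = 10*I)
Y = 65659 (Y = -2 + (-176*(-455 + 81) - 163) = -2 + (-176*(-374) - 163) = -2 + (65824 - 163) = -2 + 65661 = 65659)
Y/c(x(25, -41)) = 65659/((10*(10 + (-41)² - 38*25))) = 65659/((10*(10 + 1681 - 950))) = 65659/((10*741)) = 65659/7410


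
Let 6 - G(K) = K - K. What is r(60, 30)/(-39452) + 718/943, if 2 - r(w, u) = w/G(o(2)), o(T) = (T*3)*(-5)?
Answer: 7083520/9300809 ≈ 0.76160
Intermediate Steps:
o(T) = -15*T (o(T) = (3*T)*(-5) = -15*T)
G(K) = 6 (G(K) = 6 - (K - K) = 6 - 1*0 = 6 + 0 = 6)
r(w, u) = 2 - w/6
r(60, 30)/(-39452) + 718/943 = (2 - ⅙*60)/(-39452) + 718/943 = (2 - 10)*(-1/39452) + 718*(1/943) = -8*(-1/39452) + 718/943 = 2/9863 + 718/943 = 7083520/9300809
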